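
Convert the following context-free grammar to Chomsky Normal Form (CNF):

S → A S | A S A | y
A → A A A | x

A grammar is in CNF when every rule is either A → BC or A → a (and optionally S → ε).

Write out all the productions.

S → y; A → x; S → A S; S → A X0; X0 → S A; A → A X1; X1 → A A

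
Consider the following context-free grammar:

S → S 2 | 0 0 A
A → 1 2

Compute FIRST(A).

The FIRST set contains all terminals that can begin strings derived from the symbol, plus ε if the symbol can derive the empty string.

We compute FIRST(A) using the standard algorithm.
FIRST(A) = {1}
FIRST(S) = {0}
Therefore, FIRST(A) = {1}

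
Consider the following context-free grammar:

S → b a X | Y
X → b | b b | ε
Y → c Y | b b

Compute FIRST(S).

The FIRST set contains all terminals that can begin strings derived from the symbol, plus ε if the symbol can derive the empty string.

We compute FIRST(S) using the standard algorithm.
FIRST(S) = {b, c}
FIRST(X) = {b, ε}
FIRST(Y) = {b, c}
Therefore, FIRST(S) = {b, c}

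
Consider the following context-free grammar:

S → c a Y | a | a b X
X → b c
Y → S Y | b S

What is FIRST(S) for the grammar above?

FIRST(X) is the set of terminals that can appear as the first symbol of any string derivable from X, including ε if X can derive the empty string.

We compute FIRST(S) using the standard algorithm.
FIRST(S) = {a, c}
FIRST(X) = {b}
FIRST(Y) = {a, b, c}
Therefore, FIRST(S) = {a, c}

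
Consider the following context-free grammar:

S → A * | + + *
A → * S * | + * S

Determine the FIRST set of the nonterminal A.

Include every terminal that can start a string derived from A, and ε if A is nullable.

We compute FIRST(A) using the standard algorithm.
FIRST(A) = {*, +}
FIRST(S) = {*, +}
Therefore, FIRST(A) = {*, +}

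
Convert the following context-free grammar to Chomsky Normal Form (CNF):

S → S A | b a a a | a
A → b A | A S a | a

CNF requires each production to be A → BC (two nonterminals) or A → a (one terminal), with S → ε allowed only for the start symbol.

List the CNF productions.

TB → b; TA → a; S → a; A → a; S → S A; S → TB X0; X0 → TA X1; X1 → TA TA; A → TB A; A → A X2; X2 → S TA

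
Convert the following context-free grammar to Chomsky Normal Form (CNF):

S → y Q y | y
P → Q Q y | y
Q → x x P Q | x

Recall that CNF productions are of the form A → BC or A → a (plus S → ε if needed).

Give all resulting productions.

TY → y; S → y; P → y; TX → x; Q → x; S → TY X0; X0 → Q TY; P → Q X1; X1 → Q TY; Q → TX X2; X2 → TX X3; X3 → P Q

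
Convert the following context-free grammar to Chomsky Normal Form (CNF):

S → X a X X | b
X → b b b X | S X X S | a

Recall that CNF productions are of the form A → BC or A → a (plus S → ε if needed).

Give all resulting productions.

TA → a; S → b; TB → b; X → a; S → X X0; X0 → TA X1; X1 → X X; X → TB X2; X2 → TB X3; X3 → TB X; X → S X4; X4 → X X5; X5 → X S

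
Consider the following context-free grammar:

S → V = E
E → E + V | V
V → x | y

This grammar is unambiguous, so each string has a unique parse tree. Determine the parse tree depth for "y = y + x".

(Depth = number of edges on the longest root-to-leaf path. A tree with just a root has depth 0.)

4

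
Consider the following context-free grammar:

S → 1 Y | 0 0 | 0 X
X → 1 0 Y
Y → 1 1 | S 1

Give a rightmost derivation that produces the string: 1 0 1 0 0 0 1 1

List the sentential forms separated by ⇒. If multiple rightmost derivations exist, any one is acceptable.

S ⇒ 1 Y ⇒ 1 S 1 ⇒ 1 0 X 1 ⇒ 1 0 1 0 Y 1 ⇒ 1 0 1 0 S 1 1 ⇒ 1 0 1 0 0 0 1 1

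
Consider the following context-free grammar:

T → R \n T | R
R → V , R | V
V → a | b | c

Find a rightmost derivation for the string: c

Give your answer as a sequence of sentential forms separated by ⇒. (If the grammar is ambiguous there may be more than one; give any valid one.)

T ⇒ R ⇒ V ⇒ c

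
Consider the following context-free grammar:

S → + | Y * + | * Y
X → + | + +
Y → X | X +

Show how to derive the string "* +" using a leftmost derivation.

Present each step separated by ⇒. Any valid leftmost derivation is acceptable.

S ⇒ * Y ⇒ * X ⇒ * +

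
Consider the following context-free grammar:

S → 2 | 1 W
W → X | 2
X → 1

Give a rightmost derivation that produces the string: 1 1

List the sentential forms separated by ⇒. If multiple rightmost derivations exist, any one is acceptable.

S ⇒ 1 W ⇒ 1 X ⇒ 1 1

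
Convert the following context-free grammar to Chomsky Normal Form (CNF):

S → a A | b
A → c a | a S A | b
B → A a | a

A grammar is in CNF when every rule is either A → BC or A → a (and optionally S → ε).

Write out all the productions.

TA → a; S → b; TC → c; A → b; B → a; S → TA A; A → TC TA; A → TA X0; X0 → S A; B → A TA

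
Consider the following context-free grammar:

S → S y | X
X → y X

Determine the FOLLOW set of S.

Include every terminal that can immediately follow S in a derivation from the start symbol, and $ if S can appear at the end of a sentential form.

We compute FOLLOW(S) using the standard algorithm.
FOLLOW(S) starts with {$}.
FIRST(S) = {y}
FIRST(X) = {y}
FOLLOW(S) = {$, y}
FOLLOW(X) = {$, y}
Therefore, FOLLOW(S) = {$, y}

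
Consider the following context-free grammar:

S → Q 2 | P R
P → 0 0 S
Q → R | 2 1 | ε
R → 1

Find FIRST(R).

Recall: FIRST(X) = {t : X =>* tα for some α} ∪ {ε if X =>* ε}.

We compute FIRST(R) using the standard algorithm.
FIRST(P) = {0}
FIRST(Q) = {1, 2, ε}
FIRST(R) = {1}
FIRST(S) = {0, 1, 2}
Therefore, FIRST(R) = {1}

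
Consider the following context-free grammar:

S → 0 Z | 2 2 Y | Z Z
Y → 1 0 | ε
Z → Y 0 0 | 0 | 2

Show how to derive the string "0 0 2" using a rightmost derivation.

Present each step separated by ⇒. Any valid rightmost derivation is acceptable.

S ⇒ Z Z ⇒ Z 2 ⇒ Y 0 0 2 ⇒ 0 0 2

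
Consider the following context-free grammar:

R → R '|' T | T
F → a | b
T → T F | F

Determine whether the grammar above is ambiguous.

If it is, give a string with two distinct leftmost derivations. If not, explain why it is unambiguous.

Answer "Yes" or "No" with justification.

No - the grammar is unambiguous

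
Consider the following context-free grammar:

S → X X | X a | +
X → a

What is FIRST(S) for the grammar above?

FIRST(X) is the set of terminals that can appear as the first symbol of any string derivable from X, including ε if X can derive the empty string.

We compute FIRST(S) using the standard algorithm.
FIRST(S) = {+, a}
FIRST(X) = {a}
Therefore, FIRST(S) = {+, a}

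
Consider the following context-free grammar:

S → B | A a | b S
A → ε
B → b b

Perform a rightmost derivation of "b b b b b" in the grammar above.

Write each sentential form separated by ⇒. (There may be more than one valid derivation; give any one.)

S ⇒ b S ⇒ b b S ⇒ b b b S ⇒ b b b B ⇒ b b b b b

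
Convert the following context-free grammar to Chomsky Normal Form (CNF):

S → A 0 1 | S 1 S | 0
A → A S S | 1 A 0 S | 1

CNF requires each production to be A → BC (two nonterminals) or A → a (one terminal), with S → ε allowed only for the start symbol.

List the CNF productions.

T0 → 0; T1 → 1; S → 0; A → 1; S → A X0; X0 → T0 T1; S → S X1; X1 → T1 S; A → A X2; X2 → S S; A → T1 X3; X3 → A X4; X4 → T0 S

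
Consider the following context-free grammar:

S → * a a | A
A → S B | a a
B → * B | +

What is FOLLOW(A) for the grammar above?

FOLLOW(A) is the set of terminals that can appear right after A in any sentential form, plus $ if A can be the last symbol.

We compute FOLLOW(A) using the standard algorithm.
FOLLOW(S) starts with {$}.
FIRST(A) = {*, a}
FIRST(B) = {*, +}
FIRST(S) = {*, a}
FOLLOW(A) = {$, *, +}
FOLLOW(B) = {$, *, +}
FOLLOW(S) = {$, *, +}
Therefore, FOLLOW(A) = {$, *, +}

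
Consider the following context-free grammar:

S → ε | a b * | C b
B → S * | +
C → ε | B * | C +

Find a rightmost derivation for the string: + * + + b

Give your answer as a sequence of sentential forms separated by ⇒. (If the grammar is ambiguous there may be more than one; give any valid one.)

S ⇒ C b ⇒ C + b ⇒ C + + b ⇒ B * + + b ⇒ + * + + b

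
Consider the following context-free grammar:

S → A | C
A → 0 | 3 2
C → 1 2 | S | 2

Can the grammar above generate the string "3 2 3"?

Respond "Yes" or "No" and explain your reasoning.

No - no valid derivation exists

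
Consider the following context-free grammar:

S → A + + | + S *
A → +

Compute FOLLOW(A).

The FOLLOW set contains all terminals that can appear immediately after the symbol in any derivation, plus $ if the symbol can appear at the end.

We compute FOLLOW(A) using the standard algorithm.
FOLLOW(S) starts with {$}.
FIRST(A) = {+}
FIRST(S) = {+}
FOLLOW(A) = {+}
FOLLOW(S) = {$, *}
Therefore, FOLLOW(A) = {+}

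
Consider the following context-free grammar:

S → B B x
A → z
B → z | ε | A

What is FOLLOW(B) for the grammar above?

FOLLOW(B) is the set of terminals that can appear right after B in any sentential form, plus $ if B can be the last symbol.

We compute FOLLOW(B) using the standard algorithm.
FOLLOW(S) starts with {$}.
FIRST(A) = {z}
FIRST(B) = {z, ε}
FIRST(S) = {x, z}
FOLLOW(A) = {x, z}
FOLLOW(B) = {x, z}
FOLLOW(S) = {$}
Therefore, FOLLOW(B) = {x, z}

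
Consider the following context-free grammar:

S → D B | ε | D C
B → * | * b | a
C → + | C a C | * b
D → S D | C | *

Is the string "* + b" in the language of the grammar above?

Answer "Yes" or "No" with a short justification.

No - no valid derivation exists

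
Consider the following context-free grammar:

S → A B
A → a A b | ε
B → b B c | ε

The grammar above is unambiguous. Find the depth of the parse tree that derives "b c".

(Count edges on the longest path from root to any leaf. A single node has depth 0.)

3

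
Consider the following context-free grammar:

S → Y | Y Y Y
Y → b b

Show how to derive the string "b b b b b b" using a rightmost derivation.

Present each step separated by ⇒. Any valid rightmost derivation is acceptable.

S ⇒ Y Y Y ⇒ Y Y b b ⇒ Y b b b b ⇒ b b b b b b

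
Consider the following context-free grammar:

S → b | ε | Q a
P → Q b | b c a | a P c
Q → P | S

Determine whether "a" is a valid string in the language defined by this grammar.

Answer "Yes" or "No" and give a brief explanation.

Yes - a valid derivation exists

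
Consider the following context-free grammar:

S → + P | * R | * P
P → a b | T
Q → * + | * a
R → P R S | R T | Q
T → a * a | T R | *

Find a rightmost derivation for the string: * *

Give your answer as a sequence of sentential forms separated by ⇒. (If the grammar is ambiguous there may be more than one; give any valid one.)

S ⇒ * P ⇒ * T ⇒ * *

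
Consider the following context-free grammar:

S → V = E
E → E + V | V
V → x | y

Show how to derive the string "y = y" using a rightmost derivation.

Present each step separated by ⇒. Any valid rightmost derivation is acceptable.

S ⇒ V = E ⇒ V = V ⇒ V = y ⇒ y = y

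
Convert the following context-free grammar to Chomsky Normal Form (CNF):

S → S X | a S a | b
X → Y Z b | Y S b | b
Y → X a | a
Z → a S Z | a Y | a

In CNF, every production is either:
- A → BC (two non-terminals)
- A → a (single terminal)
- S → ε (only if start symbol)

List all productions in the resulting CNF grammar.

TA → a; S → b; TB → b; X → b; Y → a; Z → a; S → S X; S → TA X0; X0 → S TA; X → Y X1; X1 → Z TB; X → Y X2; X2 → S TB; Y → X TA; Z → TA X3; X3 → S Z; Z → TA Y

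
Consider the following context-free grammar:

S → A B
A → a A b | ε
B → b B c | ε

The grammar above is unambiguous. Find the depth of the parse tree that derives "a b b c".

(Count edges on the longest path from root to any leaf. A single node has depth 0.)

3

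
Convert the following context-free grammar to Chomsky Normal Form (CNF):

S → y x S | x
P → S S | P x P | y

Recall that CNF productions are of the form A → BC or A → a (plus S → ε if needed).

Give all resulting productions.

TY → y; TX → x; S → x; P → y; S → TY X0; X0 → TX S; P → S S; P → P X1; X1 → TX P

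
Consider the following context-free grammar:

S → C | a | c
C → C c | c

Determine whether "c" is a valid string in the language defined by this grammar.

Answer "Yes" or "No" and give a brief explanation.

Yes - a valid derivation exists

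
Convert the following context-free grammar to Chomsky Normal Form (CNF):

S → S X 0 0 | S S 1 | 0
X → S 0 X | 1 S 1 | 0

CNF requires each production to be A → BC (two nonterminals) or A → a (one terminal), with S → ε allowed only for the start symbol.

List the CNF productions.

T0 → 0; T1 → 1; S → 0; X → 0; S → S X0; X0 → X X1; X1 → T0 T0; S → S X2; X2 → S T1; X → S X3; X3 → T0 X; X → T1 X4; X4 → S T1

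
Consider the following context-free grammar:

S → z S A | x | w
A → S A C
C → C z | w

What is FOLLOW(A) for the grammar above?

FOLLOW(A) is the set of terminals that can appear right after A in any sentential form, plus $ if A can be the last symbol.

We compute FOLLOW(A) using the standard algorithm.
FOLLOW(S) starts with {$}.
FIRST(A) = {w, x, z}
FIRST(C) = {w}
FIRST(S) = {w, x, z}
FOLLOW(A) = {$, w, x, z}
FOLLOW(C) = {$, w, x, z}
FOLLOW(S) = {$, w, x, z}
Therefore, FOLLOW(A) = {$, w, x, z}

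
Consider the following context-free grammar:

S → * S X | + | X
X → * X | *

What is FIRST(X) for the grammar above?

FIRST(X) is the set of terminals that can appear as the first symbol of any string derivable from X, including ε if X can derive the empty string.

We compute FIRST(X) using the standard algorithm.
FIRST(S) = {*, +}
FIRST(X) = {*}
Therefore, FIRST(X) = {*}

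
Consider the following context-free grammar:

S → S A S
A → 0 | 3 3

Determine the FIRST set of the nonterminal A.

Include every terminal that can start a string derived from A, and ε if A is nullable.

We compute FIRST(A) using the standard algorithm.
FIRST(A) = {0, 3}
FIRST(S) = {}
Therefore, FIRST(A) = {0, 3}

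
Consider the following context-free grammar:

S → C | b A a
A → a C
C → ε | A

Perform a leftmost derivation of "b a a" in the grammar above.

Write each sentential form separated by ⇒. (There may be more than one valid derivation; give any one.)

S ⇒ b A a ⇒ b a C a ⇒ b a a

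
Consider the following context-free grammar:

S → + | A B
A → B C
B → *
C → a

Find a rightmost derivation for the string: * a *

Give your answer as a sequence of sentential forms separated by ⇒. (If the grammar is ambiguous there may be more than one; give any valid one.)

S ⇒ A B ⇒ A * ⇒ B C * ⇒ B a * ⇒ * a *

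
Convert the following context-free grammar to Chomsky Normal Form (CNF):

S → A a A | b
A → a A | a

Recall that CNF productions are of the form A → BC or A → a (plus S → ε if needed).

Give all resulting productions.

TA → a; S → b; A → a; S → A X0; X0 → TA A; A → TA A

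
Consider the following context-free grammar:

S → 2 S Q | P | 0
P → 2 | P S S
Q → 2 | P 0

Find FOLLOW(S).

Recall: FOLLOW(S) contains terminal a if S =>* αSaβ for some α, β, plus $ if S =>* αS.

We compute FOLLOW(S) using the standard algorithm.
FOLLOW(S) starts with {$}.
FIRST(P) = {2}
FIRST(Q) = {2}
FIRST(S) = {0, 2}
FOLLOW(P) = {$, 0, 2}
FOLLOW(Q) = {$, 0, 2}
FOLLOW(S) = {$, 0, 2}
Therefore, FOLLOW(S) = {$, 0, 2}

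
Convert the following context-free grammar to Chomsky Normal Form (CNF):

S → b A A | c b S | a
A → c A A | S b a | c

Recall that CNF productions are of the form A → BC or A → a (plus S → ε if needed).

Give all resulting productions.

TB → b; TC → c; S → a; TA → a; A → c; S → TB X0; X0 → A A; S → TC X1; X1 → TB S; A → TC X2; X2 → A A; A → S X3; X3 → TB TA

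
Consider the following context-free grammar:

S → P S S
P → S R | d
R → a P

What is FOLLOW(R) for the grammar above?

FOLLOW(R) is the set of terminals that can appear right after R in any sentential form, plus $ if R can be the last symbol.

We compute FOLLOW(R) using the standard algorithm.
FOLLOW(S) starts with {$}.
FIRST(P) = {d}
FIRST(R) = {a}
FIRST(S) = {d}
FOLLOW(P) = {d}
FOLLOW(R) = {d}
FOLLOW(S) = {$, a, d}
Therefore, FOLLOW(R) = {d}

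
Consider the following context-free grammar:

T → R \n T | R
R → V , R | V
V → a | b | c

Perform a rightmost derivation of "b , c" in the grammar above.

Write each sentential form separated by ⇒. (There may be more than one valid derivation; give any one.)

T ⇒ R ⇒ V , R ⇒ V , V ⇒ V , c ⇒ b , c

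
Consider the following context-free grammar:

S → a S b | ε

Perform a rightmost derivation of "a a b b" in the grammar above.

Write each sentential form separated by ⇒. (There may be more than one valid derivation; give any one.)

S ⇒ a S b ⇒ a a S b b ⇒ a a b b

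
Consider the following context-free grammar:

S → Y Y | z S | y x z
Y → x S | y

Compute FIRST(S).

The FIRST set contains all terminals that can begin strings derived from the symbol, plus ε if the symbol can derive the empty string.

We compute FIRST(S) using the standard algorithm.
FIRST(S) = {x, y, z}
FIRST(Y) = {x, y}
Therefore, FIRST(S) = {x, y, z}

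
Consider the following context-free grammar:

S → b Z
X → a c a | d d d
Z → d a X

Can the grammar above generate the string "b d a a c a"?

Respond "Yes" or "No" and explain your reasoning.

Yes - a valid derivation exists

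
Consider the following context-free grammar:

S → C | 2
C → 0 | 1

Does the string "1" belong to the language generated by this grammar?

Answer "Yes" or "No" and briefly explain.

Yes - a valid derivation exists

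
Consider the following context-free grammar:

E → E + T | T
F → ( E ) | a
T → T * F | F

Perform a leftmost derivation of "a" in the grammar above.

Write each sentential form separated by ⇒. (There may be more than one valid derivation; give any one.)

E ⇒ T ⇒ F ⇒ a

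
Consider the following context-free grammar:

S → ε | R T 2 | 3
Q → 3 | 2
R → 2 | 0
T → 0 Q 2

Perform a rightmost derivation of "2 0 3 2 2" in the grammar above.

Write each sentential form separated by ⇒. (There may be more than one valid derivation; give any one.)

S ⇒ R T 2 ⇒ R 0 Q 2 2 ⇒ R 0 3 2 2 ⇒ 2 0 3 2 2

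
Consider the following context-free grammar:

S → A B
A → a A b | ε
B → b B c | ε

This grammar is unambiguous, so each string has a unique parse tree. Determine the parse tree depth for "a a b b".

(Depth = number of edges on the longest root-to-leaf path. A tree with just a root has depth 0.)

4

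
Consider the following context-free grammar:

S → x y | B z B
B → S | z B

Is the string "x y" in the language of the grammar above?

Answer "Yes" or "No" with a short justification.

Yes - a valid derivation exists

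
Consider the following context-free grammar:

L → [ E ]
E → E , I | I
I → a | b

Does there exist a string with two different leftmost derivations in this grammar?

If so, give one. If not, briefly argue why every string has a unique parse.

No - every string in the language has a unique leftmost derivation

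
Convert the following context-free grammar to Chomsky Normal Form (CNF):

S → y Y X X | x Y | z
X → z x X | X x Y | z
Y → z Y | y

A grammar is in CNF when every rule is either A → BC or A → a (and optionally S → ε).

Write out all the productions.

TY → y; TX → x; S → z; TZ → z; X → z; Y → y; S → TY X0; X0 → Y X1; X1 → X X; S → TX Y; X → TZ X2; X2 → TX X; X → X X3; X3 → TX Y; Y → TZ Y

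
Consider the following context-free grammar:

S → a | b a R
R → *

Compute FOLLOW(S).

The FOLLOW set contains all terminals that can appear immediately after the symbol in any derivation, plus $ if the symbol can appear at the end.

We compute FOLLOW(S) using the standard algorithm.
FOLLOW(S) starts with {$}.
FIRST(R) = {*}
FIRST(S) = {a, b}
FOLLOW(R) = {$}
FOLLOW(S) = {$}
Therefore, FOLLOW(S) = {$}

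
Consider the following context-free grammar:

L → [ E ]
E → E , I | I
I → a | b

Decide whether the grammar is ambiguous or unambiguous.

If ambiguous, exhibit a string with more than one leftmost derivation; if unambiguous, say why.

Unambiguous - every string in the language has a unique leftmost derivation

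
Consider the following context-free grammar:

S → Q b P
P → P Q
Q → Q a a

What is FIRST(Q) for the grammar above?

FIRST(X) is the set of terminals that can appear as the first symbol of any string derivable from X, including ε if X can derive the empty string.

We compute FIRST(Q) using the standard algorithm.
FIRST(P) = {}
FIRST(Q) = {}
FIRST(S) = {}
Therefore, FIRST(Q) = {}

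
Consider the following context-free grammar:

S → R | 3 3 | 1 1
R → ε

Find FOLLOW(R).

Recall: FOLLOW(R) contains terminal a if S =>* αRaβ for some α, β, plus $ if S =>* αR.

We compute FOLLOW(R) using the standard algorithm.
FOLLOW(S) starts with {$}.
FIRST(R) = {ε}
FIRST(S) = {1, 3, ε}
FOLLOW(R) = {$}
FOLLOW(S) = {$}
Therefore, FOLLOW(R) = {$}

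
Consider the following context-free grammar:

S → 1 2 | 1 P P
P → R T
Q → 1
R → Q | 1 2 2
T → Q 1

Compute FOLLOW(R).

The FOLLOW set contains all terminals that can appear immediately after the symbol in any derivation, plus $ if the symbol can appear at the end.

We compute FOLLOW(R) using the standard algorithm.
FOLLOW(S) starts with {$}.
FIRST(P) = {1}
FIRST(Q) = {1}
FIRST(R) = {1}
FIRST(S) = {1}
FIRST(T) = {1}
FOLLOW(P) = {$, 1}
FOLLOW(Q) = {1}
FOLLOW(R) = {1}
FOLLOW(S) = {$}
FOLLOW(T) = {$, 1}
Therefore, FOLLOW(R) = {1}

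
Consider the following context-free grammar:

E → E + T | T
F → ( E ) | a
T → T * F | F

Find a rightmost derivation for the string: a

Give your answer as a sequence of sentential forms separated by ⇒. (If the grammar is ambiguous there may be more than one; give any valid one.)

E ⇒ T ⇒ F ⇒ a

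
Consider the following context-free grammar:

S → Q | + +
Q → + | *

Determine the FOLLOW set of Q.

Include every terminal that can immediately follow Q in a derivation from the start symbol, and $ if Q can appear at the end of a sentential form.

We compute FOLLOW(Q) using the standard algorithm.
FOLLOW(S) starts with {$}.
FIRST(Q) = {*, +}
FIRST(S) = {*, +}
FOLLOW(Q) = {$}
FOLLOW(S) = {$}
Therefore, FOLLOW(Q) = {$}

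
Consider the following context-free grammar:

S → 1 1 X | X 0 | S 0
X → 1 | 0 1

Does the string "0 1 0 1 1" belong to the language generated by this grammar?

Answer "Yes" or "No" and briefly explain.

No - no valid derivation exists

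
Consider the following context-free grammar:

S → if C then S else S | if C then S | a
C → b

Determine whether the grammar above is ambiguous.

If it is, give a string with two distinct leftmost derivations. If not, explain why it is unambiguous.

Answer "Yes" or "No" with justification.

Yes - the string 'if b then if b then a else a' has two distinct leftmost derivations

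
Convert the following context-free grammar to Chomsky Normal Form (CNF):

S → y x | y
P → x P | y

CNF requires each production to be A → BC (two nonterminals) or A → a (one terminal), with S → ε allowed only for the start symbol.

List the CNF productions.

TY → y; TX → x; S → y; P → y; S → TY TX; P → TX P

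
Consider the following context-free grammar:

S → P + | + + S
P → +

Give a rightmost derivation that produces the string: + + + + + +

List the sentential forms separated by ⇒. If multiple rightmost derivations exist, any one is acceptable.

S ⇒ + + S ⇒ + + + + S ⇒ + + + + P + ⇒ + + + + + +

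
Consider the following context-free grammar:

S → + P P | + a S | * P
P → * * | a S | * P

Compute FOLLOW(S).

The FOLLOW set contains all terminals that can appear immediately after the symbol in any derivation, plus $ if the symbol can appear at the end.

We compute FOLLOW(S) using the standard algorithm.
FOLLOW(S) starts with {$}.
FIRST(P) = {*, a}
FIRST(S) = {*, +}
FOLLOW(P) = {$, *, a}
FOLLOW(S) = {$, *, a}
Therefore, FOLLOW(S) = {$, *, a}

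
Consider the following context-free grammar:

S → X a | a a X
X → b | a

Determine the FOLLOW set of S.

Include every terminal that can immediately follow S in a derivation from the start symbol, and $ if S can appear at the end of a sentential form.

We compute FOLLOW(S) using the standard algorithm.
FOLLOW(S) starts with {$}.
FIRST(S) = {a, b}
FIRST(X) = {a, b}
FOLLOW(S) = {$}
FOLLOW(X) = {$, a}
Therefore, FOLLOW(S) = {$}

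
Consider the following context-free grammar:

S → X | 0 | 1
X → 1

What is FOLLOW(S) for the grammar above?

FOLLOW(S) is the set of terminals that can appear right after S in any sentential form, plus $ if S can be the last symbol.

We compute FOLLOW(S) using the standard algorithm.
FOLLOW(S) starts with {$}.
FIRST(S) = {0, 1}
FIRST(X) = {1}
FOLLOW(S) = {$}
FOLLOW(X) = {$}
Therefore, FOLLOW(S) = {$}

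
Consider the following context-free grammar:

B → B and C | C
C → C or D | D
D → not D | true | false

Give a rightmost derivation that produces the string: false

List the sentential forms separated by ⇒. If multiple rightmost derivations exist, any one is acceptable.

B ⇒ C ⇒ D ⇒ false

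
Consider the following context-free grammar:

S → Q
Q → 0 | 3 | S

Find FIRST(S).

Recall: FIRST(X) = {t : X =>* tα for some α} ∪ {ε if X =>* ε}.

We compute FIRST(S) using the standard algorithm.
FIRST(Q) = {0, 3}
FIRST(S) = {0, 3}
Therefore, FIRST(S) = {0, 3}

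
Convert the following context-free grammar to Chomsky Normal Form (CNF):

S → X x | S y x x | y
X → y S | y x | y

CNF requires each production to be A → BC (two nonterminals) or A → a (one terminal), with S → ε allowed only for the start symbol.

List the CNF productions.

TX → x; TY → y; S → y; X → y; S → X TX; S → S X0; X0 → TY X1; X1 → TX TX; X → TY S; X → TY TX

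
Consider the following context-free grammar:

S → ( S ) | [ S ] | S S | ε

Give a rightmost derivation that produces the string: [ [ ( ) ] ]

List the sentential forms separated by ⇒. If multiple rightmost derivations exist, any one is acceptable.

S ⇒ [ S ] ⇒ [ [ S ] ] ⇒ [ [ ( S ) ] ] ⇒ [ [ ( ) ] ]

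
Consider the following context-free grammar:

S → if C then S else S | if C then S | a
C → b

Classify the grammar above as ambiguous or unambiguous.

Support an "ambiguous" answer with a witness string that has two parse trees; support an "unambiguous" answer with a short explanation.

Ambiguous - the string 'if b then if b then a else a' has two distinct parse trees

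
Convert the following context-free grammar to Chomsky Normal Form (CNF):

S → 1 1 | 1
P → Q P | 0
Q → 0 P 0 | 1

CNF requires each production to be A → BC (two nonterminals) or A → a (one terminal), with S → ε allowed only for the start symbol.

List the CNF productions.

T1 → 1; S → 1; P → 0; T0 → 0; Q → 1; S → T1 T1; P → Q P; Q → T0 X0; X0 → P T0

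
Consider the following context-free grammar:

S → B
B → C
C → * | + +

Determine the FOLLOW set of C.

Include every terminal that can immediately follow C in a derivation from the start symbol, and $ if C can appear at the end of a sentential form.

We compute FOLLOW(C) using the standard algorithm.
FOLLOW(S) starts with {$}.
FIRST(B) = {*, +}
FIRST(C) = {*, +}
FIRST(S) = {*, +}
FOLLOW(B) = {$}
FOLLOW(C) = {$}
FOLLOW(S) = {$}
Therefore, FOLLOW(C) = {$}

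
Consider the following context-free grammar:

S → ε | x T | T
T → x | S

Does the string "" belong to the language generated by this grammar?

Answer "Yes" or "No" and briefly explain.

Yes - a valid derivation exists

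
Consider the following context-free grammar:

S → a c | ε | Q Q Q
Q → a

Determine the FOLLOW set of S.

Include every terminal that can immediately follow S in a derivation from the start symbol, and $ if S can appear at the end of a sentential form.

We compute FOLLOW(S) using the standard algorithm.
FOLLOW(S) starts with {$}.
FIRST(Q) = {a}
FIRST(S) = {a, ε}
FOLLOW(Q) = {$, a}
FOLLOW(S) = {$}
Therefore, FOLLOW(S) = {$}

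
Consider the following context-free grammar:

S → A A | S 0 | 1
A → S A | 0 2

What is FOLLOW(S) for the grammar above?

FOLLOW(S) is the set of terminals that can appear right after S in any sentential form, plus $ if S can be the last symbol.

We compute FOLLOW(S) using the standard algorithm.
FOLLOW(S) starts with {$}.
FIRST(A) = {0, 1}
FIRST(S) = {0, 1}
FOLLOW(A) = {$, 0, 1}
FOLLOW(S) = {$, 0, 1}
Therefore, FOLLOW(S) = {$, 0, 1}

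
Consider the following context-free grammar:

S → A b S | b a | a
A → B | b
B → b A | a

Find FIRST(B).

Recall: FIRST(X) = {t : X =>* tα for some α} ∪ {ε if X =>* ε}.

We compute FIRST(B) using the standard algorithm.
FIRST(A) = {a, b}
FIRST(B) = {a, b}
FIRST(S) = {a, b}
Therefore, FIRST(B) = {a, b}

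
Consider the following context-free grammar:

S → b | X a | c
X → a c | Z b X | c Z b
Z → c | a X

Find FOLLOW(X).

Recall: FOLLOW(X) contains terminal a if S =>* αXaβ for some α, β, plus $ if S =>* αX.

We compute FOLLOW(X) using the standard algorithm.
FOLLOW(S) starts with {$}.
FIRST(S) = {a, b, c}
FIRST(X) = {a, c}
FIRST(Z) = {a, c}
FOLLOW(S) = {$}
FOLLOW(X) = {a, b}
FOLLOW(Z) = {b}
Therefore, FOLLOW(X) = {a, b}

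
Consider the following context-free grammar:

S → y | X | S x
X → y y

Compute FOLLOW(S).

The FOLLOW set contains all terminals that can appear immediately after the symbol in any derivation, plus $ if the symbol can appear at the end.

We compute FOLLOW(S) using the standard algorithm.
FOLLOW(S) starts with {$}.
FIRST(S) = {y}
FIRST(X) = {y}
FOLLOW(S) = {$, x}
FOLLOW(X) = {$, x}
Therefore, FOLLOW(S) = {$, x}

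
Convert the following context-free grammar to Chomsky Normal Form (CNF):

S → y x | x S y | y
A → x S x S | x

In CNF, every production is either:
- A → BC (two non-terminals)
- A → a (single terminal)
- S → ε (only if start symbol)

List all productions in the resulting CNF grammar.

TY → y; TX → x; S → y; A → x; S → TY TX; S → TX X0; X0 → S TY; A → TX X1; X1 → S X2; X2 → TX S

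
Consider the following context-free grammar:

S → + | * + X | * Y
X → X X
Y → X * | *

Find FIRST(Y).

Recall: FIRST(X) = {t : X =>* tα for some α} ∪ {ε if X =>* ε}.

We compute FIRST(Y) using the standard algorithm.
FIRST(S) = {*, +}
FIRST(X) = {}
FIRST(Y) = {*}
Therefore, FIRST(Y) = {*}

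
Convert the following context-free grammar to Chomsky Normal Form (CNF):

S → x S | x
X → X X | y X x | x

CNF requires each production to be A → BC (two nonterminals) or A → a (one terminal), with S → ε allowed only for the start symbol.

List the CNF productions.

TX → x; S → x; TY → y; X → x; S → TX S; X → X X; X → TY X0; X0 → X TX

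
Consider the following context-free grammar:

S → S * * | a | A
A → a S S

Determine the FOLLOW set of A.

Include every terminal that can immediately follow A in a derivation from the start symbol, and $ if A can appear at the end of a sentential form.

We compute FOLLOW(A) using the standard algorithm.
FOLLOW(S) starts with {$}.
FIRST(A) = {a}
FIRST(S) = {a}
FOLLOW(A) = {$, *, a}
FOLLOW(S) = {$, *, a}
Therefore, FOLLOW(A) = {$, *, a}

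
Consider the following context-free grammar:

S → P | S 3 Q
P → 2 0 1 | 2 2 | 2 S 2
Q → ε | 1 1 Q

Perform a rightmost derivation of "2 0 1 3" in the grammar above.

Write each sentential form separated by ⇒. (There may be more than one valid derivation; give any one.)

S ⇒ S 3 Q ⇒ S 3 ⇒ P 3 ⇒ 2 0 1 3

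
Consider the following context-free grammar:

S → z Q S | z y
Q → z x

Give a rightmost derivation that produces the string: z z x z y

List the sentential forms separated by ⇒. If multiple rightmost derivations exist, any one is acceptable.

S ⇒ z Q S ⇒ z Q z y ⇒ z z x z y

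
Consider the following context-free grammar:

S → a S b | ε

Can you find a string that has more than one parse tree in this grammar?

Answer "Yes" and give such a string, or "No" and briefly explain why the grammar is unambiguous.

No - the grammar is unambiguous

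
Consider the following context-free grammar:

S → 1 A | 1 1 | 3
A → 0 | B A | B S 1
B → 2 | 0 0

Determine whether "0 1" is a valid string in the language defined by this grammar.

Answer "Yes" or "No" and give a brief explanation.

No - no valid derivation exists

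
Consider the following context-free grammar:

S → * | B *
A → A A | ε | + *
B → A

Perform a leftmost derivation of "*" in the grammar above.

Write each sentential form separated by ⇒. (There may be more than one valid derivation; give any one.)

S ⇒ B * ⇒ A * ⇒ A A * ⇒ A * ⇒ *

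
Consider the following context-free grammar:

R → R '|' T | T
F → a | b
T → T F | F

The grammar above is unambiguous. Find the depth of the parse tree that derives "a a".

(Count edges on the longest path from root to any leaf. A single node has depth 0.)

4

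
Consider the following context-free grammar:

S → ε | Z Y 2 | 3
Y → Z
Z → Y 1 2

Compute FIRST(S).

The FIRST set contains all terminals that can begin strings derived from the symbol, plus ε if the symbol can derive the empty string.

We compute FIRST(S) using the standard algorithm.
FIRST(S) = {3, ε}
FIRST(Y) = {}
FIRST(Z) = {}
Therefore, FIRST(S) = {3, ε}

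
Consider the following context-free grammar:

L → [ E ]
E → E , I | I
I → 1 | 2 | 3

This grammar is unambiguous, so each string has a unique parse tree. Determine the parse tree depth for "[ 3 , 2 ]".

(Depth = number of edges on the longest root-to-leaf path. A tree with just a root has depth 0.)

4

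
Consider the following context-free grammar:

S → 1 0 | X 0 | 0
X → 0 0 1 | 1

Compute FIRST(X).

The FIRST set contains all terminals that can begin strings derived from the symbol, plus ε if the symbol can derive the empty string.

We compute FIRST(X) using the standard algorithm.
FIRST(S) = {0, 1}
FIRST(X) = {0, 1}
Therefore, FIRST(X) = {0, 1}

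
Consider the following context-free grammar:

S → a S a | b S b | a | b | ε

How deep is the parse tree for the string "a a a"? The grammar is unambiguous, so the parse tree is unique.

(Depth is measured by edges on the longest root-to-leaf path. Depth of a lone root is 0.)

2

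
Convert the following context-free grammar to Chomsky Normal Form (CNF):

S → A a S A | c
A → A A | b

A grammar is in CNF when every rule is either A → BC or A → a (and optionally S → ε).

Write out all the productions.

TA → a; S → c; A → b; S → A X0; X0 → TA X1; X1 → S A; A → A A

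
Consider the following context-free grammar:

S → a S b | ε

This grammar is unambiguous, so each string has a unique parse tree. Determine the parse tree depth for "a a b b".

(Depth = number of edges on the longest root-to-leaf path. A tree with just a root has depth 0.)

3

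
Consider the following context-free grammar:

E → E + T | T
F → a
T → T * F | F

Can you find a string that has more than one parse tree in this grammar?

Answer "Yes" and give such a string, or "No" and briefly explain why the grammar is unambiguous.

No - the grammar is unambiguous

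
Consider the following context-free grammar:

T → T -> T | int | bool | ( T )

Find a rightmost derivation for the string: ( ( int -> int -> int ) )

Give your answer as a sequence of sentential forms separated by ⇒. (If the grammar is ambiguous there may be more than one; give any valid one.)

T ⇒ ( T ) ⇒ ( ( T ) ) ⇒ ( ( T -> T ) ) ⇒ ( ( T -> T -> T ) ) ⇒ ( ( T -> T -> int ) ) ⇒ ( ( T -> int -> int ) ) ⇒ ( ( int -> int -> int ) )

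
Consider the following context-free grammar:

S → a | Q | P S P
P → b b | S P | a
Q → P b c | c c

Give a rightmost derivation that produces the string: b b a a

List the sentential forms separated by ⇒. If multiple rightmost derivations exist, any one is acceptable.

S ⇒ P S P ⇒ P S a ⇒ P a a ⇒ b b a a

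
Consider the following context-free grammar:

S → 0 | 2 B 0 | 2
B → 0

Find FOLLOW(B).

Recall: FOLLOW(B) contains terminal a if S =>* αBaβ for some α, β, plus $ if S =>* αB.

We compute FOLLOW(B) using the standard algorithm.
FOLLOW(S) starts with {$}.
FIRST(B) = {0}
FIRST(S) = {0, 2}
FOLLOW(B) = {0}
FOLLOW(S) = {$}
Therefore, FOLLOW(B) = {0}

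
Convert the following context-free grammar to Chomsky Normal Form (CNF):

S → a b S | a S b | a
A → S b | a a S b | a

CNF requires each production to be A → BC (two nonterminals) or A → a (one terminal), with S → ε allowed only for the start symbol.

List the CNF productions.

TA → a; TB → b; S → a; A → a; S → TA X0; X0 → TB S; S → TA X1; X1 → S TB; A → S TB; A → TA X2; X2 → TA X3; X3 → S TB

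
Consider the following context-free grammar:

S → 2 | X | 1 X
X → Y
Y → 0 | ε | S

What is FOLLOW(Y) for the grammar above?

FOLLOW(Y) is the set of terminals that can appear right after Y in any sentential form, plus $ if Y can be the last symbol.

We compute FOLLOW(Y) using the standard algorithm.
FOLLOW(S) starts with {$}.
FIRST(S) = {0, 1, 2, ε}
FIRST(X) = {0, 1, 2, ε}
FIRST(Y) = {0, 1, 2, ε}
FOLLOW(S) = {$}
FOLLOW(X) = {$}
FOLLOW(Y) = {$}
Therefore, FOLLOW(Y) = {$}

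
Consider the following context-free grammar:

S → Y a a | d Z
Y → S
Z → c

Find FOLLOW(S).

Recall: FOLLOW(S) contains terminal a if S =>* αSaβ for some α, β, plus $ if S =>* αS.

We compute FOLLOW(S) using the standard algorithm.
FOLLOW(S) starts with {$}.
FIRST(S) = {d}
FIRST(Y) = {d}
FIRST(Z) = {c}
FOLLOW(S) = {$, a}
FOLLOW(Y) = {a}
FOLLOW(Z) = {$, a}
Therefore, FOLLOW(S) = {$, a}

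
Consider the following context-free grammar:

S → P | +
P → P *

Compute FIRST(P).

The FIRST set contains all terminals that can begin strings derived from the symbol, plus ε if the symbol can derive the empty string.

We compute FIRST(P) using the standard algorithm.
FIRST(P) = {}
FIRST(S) = {+}
Therefore, FIRST(P) = {}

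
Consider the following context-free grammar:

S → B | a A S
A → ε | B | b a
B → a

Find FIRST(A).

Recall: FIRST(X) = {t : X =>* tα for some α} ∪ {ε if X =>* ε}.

We compute FIRST(A) using the standard algorithm.
FIRST(A) = {a, b, ε}
FIRST(B) = {a}
FIRST(S) = {a}
Therefore, FIRST(A) = {a, b, ε}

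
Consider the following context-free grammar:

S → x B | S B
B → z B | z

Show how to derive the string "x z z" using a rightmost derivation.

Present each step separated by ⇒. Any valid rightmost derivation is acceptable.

S ⇒ x B ⇒ x z B ⇒ x z z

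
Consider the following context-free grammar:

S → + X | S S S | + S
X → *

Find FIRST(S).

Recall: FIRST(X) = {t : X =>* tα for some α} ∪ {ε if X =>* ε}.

We compute FIRST(S) using the standard algorithm.
FIRST(S) = {+}
FIRST(X) = {*}
Therefore, FIRST(S) = {+}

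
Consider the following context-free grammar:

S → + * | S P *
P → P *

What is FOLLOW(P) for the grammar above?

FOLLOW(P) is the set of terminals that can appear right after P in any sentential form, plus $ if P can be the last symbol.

We compute FOLLOW(P) using the standard algorithm.
FOLLOW(S) starts with {$}.
FIRST(P) = {}
FIRST(S) = {+}
FOLLOW(P) = {*}
FOLLOW(S) = {$}
Therefore, FOLLOW(P) = {*}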